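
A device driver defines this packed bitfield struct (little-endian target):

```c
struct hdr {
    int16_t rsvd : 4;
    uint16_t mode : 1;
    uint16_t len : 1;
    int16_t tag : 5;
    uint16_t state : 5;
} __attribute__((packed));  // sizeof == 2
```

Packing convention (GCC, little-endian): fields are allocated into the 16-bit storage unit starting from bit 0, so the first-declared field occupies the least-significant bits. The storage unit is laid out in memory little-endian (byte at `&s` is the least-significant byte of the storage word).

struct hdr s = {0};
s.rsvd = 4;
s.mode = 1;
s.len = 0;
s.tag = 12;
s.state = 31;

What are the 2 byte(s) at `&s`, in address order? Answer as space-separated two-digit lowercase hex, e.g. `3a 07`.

14 fb

[0+:4] rsvd=4 & 0xf = 0x4; word=0x0004
[4+:1] mode=1 & 0x1 = 0x1; word=0x0014
[5+:1] len=0 & 0x1 = 0x0; word=0x0014
[6+:5] tag=12 & 0x1f = 0xc; word=0x0314
[11+:5] state=31 & 0x1f = 0x1f; word=0xfb14
word = 0xfb14 → little-endian bytes:
  [0]=0x14  [1]=0xfb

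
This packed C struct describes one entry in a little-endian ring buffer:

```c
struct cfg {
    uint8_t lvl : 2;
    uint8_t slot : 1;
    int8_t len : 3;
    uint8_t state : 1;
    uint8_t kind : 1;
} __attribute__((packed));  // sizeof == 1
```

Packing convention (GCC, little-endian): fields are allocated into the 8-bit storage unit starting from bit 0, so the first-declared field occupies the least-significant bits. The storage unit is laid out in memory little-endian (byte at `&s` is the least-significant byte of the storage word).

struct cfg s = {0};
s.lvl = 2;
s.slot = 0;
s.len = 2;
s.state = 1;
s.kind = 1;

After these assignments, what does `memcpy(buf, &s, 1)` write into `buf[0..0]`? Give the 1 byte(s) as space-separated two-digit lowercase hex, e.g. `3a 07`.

d2

lvl (2b) val=2 bits=0x2 at bit 0: 0x02
slot (1b) val=0 bits=0x0 at bit 2: 0x02
len (3b) val=2 bits=0x2 at bit 3: 0x12
state (1b) val=1 bits=0x1 at bit 6: 0x52
kind (1b) val=1 bits=0x1 at bit 7: 0xd2
word = 0xd2 → little-endian bytes:
  [0]=0xd2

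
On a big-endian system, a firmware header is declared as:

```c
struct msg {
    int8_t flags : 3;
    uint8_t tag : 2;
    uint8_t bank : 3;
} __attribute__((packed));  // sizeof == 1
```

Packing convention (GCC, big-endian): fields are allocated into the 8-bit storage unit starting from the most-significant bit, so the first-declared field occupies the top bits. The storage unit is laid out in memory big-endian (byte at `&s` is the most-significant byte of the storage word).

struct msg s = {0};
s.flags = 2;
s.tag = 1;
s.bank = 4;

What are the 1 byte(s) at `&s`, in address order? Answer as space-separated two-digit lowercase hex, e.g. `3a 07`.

4c

flags:3 = 2 → 0x2 << 5 → word 0x40
tag:2 = 1 → 0x1 << 3 → word 0x48
bank:3 = 4 → 0x4 << 0 → word 0x4c
word = 0x4c → big-endian bytes:
  [0]=0x4c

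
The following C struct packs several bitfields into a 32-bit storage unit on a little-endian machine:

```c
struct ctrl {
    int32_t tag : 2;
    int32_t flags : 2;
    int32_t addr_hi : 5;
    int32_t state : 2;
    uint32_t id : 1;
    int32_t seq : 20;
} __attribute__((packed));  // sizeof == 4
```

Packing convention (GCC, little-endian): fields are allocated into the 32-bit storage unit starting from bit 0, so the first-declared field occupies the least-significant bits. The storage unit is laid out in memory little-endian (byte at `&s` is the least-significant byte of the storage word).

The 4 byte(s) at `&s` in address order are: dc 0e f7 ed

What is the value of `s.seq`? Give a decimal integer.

[0]=0xdc [1]=0x0e [2]=0xf7 [3]=0xed (little-endian) → word 0xedf70edc
tag [0+:2] = (word>>0) & 0x3 = 0
flags [2+:2] = (word>>2) & 0x3 = 3
addr_hi [4+:5] = (word>>4) & 0x1f = 13
state [9+:2] = (word>>9) & 0x3 = 3
id [11+:1] = (word>>11) & 0x1 = 1
seq [12+:20] = (word>>12) & 0xfffff = 974704  ←
seq signed 20b, MSB=1: 974704 - 1048576 = -73872

-73872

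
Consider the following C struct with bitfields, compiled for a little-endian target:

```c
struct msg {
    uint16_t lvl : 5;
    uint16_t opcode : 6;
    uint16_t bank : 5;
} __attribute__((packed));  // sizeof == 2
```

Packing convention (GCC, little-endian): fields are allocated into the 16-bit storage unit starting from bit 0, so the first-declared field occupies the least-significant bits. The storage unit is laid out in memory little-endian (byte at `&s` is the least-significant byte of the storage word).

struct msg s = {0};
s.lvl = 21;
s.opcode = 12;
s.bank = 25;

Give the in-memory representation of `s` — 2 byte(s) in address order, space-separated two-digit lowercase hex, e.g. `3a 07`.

lvl:5 = 21 → 0x15 << 0 → word 0x0015
opcode:6 = 12 → 0xc << 5 → word 0x0195
bank:5 = 25 → 0x19 << 11 → word 0xc995
word = 0xc995 → little-endian bytes:
  [0]=0x95  [1]=0xc9

95 c9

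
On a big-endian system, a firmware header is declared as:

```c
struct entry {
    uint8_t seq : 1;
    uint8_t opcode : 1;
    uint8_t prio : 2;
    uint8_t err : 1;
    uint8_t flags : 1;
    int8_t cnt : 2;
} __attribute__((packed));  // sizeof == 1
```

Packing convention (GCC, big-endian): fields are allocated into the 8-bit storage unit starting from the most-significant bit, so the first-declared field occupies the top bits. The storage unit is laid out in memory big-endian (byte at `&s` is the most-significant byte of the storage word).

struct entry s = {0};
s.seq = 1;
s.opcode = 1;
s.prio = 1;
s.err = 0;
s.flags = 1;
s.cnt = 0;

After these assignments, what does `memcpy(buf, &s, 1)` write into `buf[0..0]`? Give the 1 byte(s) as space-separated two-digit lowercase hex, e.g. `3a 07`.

seq (1b) val=1 bits=0x1 at bit 7: 0x80
opcode (1b) val=1 bits=0x1 at bit 6: 0xc0
prio (2b) val=1 bits=0x1 at bit 4: 0xd0
err (1b) val=0 bits=0x0 at bit 3: 0xd0
flags (1b) val=1 bits=0x1 at bit 2: 0xd4
cnt (2b) val=0 bits=0x0 at bit 0: 0xd4
word = 0xd4 → big-endian bytes:
  [0]=0xd4

d4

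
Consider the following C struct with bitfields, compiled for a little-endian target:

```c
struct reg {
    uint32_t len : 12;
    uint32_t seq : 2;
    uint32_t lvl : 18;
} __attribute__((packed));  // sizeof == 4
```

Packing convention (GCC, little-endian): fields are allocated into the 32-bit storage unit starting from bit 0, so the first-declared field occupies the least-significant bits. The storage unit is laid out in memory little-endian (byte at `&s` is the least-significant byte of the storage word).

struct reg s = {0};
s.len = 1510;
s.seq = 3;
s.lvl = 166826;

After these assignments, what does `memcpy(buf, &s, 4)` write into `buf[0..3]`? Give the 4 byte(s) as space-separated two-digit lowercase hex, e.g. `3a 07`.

len:12 = 1510 → 0x5e6 << 0 → word 0x000005e6
seq:2 = 3 → 0x3 << 12 → word 0x000035e6
lvl:18 = 166826 → 0x28baa << 14 → word 0xa2eab5e6
word = 0xa2eab5e6 → little-endian bytes:
  [0]=0xe6  [1]=0xb5  [2]=0xea  [3]=0xa2

e6 b5 ea a2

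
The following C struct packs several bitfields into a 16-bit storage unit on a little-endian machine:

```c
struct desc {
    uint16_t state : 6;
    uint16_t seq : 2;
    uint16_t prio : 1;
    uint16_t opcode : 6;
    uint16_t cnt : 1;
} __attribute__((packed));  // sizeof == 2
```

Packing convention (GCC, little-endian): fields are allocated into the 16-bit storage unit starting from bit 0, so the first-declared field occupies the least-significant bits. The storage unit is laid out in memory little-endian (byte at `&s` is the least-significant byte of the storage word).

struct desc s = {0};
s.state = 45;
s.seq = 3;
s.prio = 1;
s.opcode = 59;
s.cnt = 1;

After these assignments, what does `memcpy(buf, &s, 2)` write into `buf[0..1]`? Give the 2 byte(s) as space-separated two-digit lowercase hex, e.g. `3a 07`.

state:6 = 45 → 0x2d << 0 → word 0x002d
seq:2 = 3 → 0x3 << 6 → word 0x00ed
prio:1 = 1 → 0x1 << 8 → word 0x01ed
opcode:6 = 59 → 0x3b << 9 → word 0x77ed
cnt:1 = 1 → 0x1 << 15 → word 0xf7ed
word = 0xf7ed → little-endian bytes:
  [0]=0xed  [1]=0xf7

ed f7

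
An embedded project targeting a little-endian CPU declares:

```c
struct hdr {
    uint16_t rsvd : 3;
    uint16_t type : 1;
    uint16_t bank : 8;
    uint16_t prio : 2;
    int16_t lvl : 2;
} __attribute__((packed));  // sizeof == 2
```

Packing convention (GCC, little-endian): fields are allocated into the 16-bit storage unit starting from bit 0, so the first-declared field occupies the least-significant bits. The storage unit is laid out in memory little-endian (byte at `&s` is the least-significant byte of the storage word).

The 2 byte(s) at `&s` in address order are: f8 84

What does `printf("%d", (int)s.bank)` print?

79

[0]=0xf8 [1]=0x84 (little-endian) → word 0x84f8
rsvd [0+:3] = (word>>0) & 0x7 = 0
type [3+:1] = (word>>3) & 0x1 = 1
bank [4+:8] = (word>>4) & 0xff = 79  ←
prio [12+:2] = (word>>12) & 0x3 = 0
lvl [14+:2] = (word>>14) & 0x3 = 2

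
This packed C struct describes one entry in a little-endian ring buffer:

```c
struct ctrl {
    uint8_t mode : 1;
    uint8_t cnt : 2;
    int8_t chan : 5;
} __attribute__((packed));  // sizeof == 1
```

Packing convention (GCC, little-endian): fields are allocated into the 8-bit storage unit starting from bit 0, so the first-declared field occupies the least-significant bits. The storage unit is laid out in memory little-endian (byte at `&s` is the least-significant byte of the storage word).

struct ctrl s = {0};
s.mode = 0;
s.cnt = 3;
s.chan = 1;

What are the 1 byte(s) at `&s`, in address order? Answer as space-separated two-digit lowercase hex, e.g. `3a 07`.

0e

mode (1b) val=0 bits=0x0 at bit 0: 0x00
cnt (2b) val=3 bits=0x3 at bit 1: 0x06
chan (5b) val=1 bits=0x1 at bit 3: 0x0e
word = 0x0e → little-endian bytes:
  [0]=0x0e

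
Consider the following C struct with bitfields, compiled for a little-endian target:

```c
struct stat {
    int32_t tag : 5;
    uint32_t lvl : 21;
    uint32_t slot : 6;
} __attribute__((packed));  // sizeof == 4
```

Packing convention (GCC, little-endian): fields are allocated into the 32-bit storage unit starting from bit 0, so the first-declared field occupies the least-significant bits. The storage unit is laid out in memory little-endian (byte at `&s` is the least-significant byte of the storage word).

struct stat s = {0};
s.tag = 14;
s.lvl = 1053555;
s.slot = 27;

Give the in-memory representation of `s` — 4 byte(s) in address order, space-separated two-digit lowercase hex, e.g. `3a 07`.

tag (5b) val=14 bits=0xe at bit 0: 0x0000000e
lvl (21b) val=1053555 bits=0x101373 at bit 5: 0x02026e6e
slot (6b) val=27 bits=0x1b at bit 26: 0x6e026e6e
word = 0x6e026e6e → little-endian bytes:
  [0]=0x6e  [1]=0x6e  [2]=0x02  [3]=0x6e

6e 6e 02 6e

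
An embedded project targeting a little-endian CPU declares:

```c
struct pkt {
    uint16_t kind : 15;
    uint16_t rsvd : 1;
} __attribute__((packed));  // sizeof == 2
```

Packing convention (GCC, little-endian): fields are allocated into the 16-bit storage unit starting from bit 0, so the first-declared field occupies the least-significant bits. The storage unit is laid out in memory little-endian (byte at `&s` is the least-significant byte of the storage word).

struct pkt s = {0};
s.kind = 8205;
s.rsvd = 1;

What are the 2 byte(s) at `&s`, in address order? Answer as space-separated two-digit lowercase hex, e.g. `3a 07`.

[0+:15] kind=8205 & 0x7fff = 0x200d; word=0x200d
[15+:1] rsvd=1 & 0x1 = 0x1; word=0xa00d
word = 0xa00d → little-endian bytes:
  [0]=0x0d  [1]=0xa0

0d a0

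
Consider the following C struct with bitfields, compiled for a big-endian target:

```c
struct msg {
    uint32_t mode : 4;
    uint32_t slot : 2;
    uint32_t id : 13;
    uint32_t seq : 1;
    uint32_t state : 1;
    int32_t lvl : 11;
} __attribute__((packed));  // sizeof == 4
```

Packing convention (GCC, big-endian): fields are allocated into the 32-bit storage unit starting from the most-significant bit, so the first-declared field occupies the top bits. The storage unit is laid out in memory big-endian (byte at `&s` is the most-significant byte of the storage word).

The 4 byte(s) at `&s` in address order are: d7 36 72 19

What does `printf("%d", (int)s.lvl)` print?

[0]=0xd7 [1]=0x36 [2]=0x72 [3]=0x19 (big-endian) → word 0xd7367219
mode:4 @ bit 28 → (0xd7367219>>28)&0xf = 0xd
slot:2 @ bit 26 → (0xd7367219>>26)&0x3 = 0x1
id:13 @ bit 13 → (0xd7367219>>13)&0x1fff = 0x19b3
seq:1 @ bit 12 → (0xd7367219>>12)&0x1 = 0x1
state:1 @ bit 11 → (0xd7367219>>11)&0x1 = 0x0
lvl:11 @ bit 0 → (0xd7367219>>0)&0x7ff = 0x219  ←
lvl signed 11b, MSB=0: value = 537

537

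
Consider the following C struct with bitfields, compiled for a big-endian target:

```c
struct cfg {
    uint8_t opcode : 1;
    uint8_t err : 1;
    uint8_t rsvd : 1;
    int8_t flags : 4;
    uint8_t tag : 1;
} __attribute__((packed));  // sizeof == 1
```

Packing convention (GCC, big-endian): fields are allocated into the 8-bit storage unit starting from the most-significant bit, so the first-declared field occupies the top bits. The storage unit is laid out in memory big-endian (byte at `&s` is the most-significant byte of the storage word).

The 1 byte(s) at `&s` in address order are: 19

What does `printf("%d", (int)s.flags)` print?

[0]=0x19 (big-endian) → word 0x19
opcode [7+:1] = (word>>7) & 0x1 = 0
err [6+:1] = (word>>6) & 0x1 = 0
rsvd [5+:1] = (word>>5) & 0x1 = 0
flags [1+:4] = (word>>1) & 0xf = 12  ←
tag [0+:1] = (word>>0) & 0x1 = 1
flags signed 4b, MSB=1: 12 - 16 = -4

-4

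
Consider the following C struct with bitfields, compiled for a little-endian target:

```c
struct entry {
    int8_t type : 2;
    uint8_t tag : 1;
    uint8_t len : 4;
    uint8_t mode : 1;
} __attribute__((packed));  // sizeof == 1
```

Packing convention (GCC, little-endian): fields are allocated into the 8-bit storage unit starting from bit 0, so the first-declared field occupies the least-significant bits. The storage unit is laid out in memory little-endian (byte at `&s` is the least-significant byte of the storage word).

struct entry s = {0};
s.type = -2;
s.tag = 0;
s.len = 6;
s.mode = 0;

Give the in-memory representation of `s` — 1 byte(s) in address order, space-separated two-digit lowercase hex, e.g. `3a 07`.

32

[0+:2] type=-2 & 0x3 = 0x2; word=0x02
[2+:1] tag=0 & 0x1 = 0x0; word=0x02
[3+:4] len=6 & 0xf = 0x6; word=0x32
[7+:1] mode=0 & 0x1 = 0x0; word=0x32
word = 0x32 → little-endian bytes:
  [0]=0x32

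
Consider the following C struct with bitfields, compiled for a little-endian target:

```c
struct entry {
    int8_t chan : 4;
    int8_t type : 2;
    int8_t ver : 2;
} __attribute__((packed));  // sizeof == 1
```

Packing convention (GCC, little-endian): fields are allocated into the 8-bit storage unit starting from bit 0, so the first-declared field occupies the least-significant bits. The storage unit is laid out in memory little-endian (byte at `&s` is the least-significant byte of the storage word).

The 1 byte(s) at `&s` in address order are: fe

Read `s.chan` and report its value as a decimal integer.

-2

[0]=0xfe (little-endian) → word 0xfe
chan [0+:4] = (word>>0) & 0xf = 14  ←
type [4+:2] = (word>>4) & 0x3 = 3
ver [6+:2] = (word>>6) & 0x3 = 3
chan signed 4b, MSB=1: 14 - 16 = -2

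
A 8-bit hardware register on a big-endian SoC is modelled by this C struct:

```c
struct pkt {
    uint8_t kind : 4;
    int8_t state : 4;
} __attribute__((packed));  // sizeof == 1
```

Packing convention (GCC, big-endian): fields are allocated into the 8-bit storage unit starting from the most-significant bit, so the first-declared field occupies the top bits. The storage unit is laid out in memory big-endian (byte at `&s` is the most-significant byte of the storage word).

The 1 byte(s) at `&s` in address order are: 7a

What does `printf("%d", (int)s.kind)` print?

7

[0]=0x7a (big-endian) → word 0x7a
kind [4+:4] = (word>>4) & 0xf = 7  ←
state [0+:4] = (word>>0) & 0xf = 10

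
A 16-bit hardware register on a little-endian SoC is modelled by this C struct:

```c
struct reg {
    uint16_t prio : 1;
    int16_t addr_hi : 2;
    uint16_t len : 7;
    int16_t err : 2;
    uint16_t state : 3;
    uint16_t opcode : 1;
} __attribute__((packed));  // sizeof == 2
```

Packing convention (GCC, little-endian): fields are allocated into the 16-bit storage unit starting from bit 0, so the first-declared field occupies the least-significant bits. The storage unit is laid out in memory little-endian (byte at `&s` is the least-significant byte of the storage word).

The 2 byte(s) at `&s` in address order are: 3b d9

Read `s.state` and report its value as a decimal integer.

5

[0]=0x3b [1]=0xd9 (little-endian) → word 0xd93b
prio [0+:1] = (word>>0) & 0x1 = 1
addr_hi [1+:2] = (word>>1) & 0x3 = 1
len [3+:7] = (word>>3) & 0x7f = 39
err [10+:2] = (word>>10) & 0x3 = 2
state [12+:3] = (word>>12) & 0x7 = 5  ←
opcode [15+:1] = (word>>15) & 0x1 = 1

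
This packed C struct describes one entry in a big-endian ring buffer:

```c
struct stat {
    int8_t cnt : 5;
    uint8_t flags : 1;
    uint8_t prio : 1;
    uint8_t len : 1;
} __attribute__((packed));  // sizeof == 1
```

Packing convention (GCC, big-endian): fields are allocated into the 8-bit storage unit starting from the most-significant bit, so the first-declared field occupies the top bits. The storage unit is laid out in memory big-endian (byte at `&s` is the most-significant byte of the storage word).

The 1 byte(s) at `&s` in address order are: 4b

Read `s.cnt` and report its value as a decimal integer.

9

[0]=0x4b (big-endian) → word 0x4b
cnt:5 @ bit 3 → (0x4b>>3)&0x1f = 0x9  ←
flags:1 @ bit 2 → (0x4b>>2)&0x1 = 0x0
prio:1 @ bit 1 → (0x4b>>1)&0x1 = 0x1
len:1 @ bit 0 → (0x4b>>0)&0x1 = 0x1
cnt signed 5b, MSB=0: value = 9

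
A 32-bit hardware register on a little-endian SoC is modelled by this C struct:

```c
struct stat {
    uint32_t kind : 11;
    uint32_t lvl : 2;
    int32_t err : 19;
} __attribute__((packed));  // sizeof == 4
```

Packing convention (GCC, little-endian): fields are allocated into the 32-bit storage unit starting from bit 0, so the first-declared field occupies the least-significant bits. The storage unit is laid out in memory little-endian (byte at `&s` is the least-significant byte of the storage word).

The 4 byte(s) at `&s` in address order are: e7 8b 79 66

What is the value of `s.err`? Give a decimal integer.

209868

[0]=0xe7 [1]=0x8b [2]=0x79 [3]=0x66 (little-endian) → word 0x66798be7
kind:11 @ bit 0 → (0x66798be7>>0)&0x7ff = 0x3e7
lvl:2 @ bit 11 → (0x66798be7>>11)&0x3 = 0x1
err:19 @ bit 13 → (0x66798be7>>13)&0x7ffff = 0x333cc  ←
err signed 19b, MSB=0: value = 209868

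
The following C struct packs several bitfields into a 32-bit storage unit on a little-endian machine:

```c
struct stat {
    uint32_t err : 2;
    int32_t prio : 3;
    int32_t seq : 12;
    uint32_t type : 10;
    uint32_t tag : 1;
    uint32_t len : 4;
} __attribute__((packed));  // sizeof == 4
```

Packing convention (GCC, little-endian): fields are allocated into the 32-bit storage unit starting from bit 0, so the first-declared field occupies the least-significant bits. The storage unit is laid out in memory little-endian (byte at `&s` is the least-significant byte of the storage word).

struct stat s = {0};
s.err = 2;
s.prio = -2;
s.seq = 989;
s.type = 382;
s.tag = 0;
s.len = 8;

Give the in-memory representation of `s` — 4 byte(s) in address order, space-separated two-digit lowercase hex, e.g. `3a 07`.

err:2 = 2 → 0x2 << 0 → word 0x00000002
prio:3 = -2 → 0x6 << 2 → word 0x0000001a
seq:12 = 989 → 0x3dd << 5 → word 0x00007bba
type:10 = 382 → 0x17e << 17 → word 0x02fc7bba
tag:1 = 0 → 0x0 << 27 → word 0x02fc7bba
len:4 = 8 → 0x8 << 28 → word 0x82fc7bba
word = 0x82fc7bba → little-endian bytes:
  [0]=0xba  [1]=0x7b  [2]=0xfc  [3]=0x82

ba 7b fc 82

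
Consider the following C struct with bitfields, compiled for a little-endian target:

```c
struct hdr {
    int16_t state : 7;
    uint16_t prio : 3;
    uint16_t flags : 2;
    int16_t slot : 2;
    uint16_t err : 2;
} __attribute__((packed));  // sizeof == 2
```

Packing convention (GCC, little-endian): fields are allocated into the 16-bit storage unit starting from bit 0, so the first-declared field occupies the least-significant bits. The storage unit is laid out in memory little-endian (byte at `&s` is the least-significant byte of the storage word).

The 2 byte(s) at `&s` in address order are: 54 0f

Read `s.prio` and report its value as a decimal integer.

6

[0]=0x54 [1]=0x0f (little-endian) → word 0x0f54
state:7 @ bit 0 → (0x0f54>>0)&0x7f = 0x54
prio:3 @ bit 7 → (0x0f54>>7)&0x7 = 0x6  ←
flags:2 @ bit 10 → (0x0f54>>10)&0x3 = 0x3
slot:2 @ bit 12 → (0x0f54>>12)&0x3 = 0x0
err:2 @ bit 14 → (0x0f54>>14)&0x3 = 0x0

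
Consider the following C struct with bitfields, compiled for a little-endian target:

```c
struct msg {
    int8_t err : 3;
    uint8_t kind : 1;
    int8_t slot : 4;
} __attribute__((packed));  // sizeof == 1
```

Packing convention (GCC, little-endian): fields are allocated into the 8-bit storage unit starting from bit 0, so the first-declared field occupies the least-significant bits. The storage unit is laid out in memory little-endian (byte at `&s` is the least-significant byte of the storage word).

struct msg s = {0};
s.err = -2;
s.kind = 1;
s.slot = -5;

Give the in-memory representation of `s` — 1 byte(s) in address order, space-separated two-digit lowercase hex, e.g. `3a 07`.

[0+:3] err=-2 & 0x7 = 0x6; word=0x06
[3+:1] kind=1 & 0x1 = 0x1; word=0x0e
[4+:4] slot=-5 & 0xf = 0xb; word=0xbe
word = 0xbe → little-endian bytes:
  [0]=0xbe

be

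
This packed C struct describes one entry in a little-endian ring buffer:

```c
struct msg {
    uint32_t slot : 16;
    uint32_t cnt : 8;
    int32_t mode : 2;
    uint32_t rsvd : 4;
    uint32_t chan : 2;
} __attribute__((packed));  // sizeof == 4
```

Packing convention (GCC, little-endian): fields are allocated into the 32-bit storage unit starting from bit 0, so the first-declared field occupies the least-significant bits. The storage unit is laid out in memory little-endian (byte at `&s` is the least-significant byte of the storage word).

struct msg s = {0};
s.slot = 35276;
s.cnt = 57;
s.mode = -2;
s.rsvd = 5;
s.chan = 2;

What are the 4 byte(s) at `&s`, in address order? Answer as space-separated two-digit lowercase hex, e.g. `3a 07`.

cc 89 39 96

slot (16b) val=35276 bits=0x89cc at bit 0: 0x000089cc
cnt (8b) val=57 bits=0x39 at bit 16: 0x003989cc
mode (2b) val=-2 bits=0x2 at bit 24: 0x023989cc
rsvd (4b) val=5 bits=0x5 at bit 26: 0x163989cc
chan (2b) val=2 bits=0x2 at bit 30: 0x963989cc
word = 0x963989cc → little-endian bytes:
  [0]=0xcc  [1]=0x89  [2]=0x39  [3]=0x96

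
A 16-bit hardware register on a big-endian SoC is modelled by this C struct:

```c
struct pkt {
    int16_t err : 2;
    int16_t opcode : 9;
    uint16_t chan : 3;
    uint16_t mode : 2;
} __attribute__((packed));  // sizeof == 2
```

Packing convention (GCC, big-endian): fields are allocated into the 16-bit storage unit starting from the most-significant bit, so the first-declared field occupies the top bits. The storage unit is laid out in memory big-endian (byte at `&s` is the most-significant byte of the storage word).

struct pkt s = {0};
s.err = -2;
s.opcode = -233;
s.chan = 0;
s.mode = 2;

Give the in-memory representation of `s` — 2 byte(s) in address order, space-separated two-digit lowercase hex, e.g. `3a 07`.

[14+:2] err=-2 & 0x3 = 0x2; word=0x8000
[5+:9] opcode=-233 & 0x1ff = 0x117; word=0xa2e0
[2+:3] chan=0 & 0x7 = 0x0; word=0xa2e0
[0+:2] mode=2 & 0x3 = 0x2; word=0xa2e2
word = 0xa2e2 → big-endian bytes:
  [0]=0xa2  [1]=0xe2

a2 e2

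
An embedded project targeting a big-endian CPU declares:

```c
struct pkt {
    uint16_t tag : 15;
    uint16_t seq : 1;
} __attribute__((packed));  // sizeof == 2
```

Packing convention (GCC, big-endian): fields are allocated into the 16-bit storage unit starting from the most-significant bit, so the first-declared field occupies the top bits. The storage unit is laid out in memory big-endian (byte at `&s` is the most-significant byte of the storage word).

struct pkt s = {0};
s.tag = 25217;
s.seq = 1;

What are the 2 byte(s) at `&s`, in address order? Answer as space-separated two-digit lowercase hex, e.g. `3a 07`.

c5 03

tag (15b) val=25217 bits=0x6281 at bit 1: 0xc502
seq (1b) val=1 bits=0x1 at bit 0: 0xc503
word = 0xc503 → big-endian bytes:
  [0]=0xc5  [1]=0x03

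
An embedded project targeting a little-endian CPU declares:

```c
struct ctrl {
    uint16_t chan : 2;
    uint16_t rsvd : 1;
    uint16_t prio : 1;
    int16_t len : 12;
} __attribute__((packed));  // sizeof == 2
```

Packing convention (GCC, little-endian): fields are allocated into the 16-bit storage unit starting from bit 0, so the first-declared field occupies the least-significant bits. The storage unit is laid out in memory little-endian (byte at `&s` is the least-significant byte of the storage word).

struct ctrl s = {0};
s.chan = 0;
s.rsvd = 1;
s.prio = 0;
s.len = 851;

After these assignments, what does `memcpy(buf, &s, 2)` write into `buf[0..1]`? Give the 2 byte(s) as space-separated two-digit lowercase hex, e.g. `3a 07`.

chan (2b) val=0 bits=0x0 at bit 0: 0x0000
rsvd (1b) val=1 bits=0x1 at bit 2: 0x0004
prio (1b) val=0 bits=0x0 at bit 3: 0x0004
len (12b) val=851 bits=0x353 at bit 4: 0x3534
word = 0x3534 → little-endian bytes:
  [0]=0x34  [1]=0x35

34 35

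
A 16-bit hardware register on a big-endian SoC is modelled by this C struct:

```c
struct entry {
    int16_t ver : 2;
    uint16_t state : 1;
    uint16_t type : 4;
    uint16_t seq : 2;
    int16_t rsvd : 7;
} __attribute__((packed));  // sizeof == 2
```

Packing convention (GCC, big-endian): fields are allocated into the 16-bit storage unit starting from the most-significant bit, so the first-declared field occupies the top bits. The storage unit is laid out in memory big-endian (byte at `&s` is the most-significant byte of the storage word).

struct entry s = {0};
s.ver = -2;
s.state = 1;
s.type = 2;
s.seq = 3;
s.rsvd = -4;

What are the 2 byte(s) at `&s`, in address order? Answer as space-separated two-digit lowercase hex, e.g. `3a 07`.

ver (2b) val=-2 bits=0x2 at bit 14: 0x8000
state (1b) val=1 bits=0x1 at bit 13: 0xa000
type (4b) val=2 bits=0x2 at bit 9: 0xa400
seq (2b) val=3 bits=0x3 at bit 7: 0xa580
rsvd (7b) val=-4 bits=0x7c at bit 0: 0xa5fc
word = 0xa5fc → big-endian bytes:
  [0]=0xa5  [1]=0xfc

a5 fc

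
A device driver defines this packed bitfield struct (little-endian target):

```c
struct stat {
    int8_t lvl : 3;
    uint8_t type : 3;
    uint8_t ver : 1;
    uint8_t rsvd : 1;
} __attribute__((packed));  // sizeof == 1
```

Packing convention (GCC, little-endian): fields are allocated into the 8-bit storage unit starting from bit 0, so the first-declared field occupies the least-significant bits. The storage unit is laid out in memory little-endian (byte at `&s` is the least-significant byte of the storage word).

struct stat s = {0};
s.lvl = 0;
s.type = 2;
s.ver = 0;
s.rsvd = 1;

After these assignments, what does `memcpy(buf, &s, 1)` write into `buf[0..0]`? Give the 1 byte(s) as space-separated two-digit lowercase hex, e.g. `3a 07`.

lvl:3 = 0 → 0x0 << 0 → word 0x00
type:3 = 2 → 0x2 << 3 → word 0x10
ver:1 = 0 → 0x0 << 6 → word 0x10
rsvd:1 = 1 → 0x1 << 7 → word 0x90
word = 0x90 → little-endian bytes:
  [0]=0x90

90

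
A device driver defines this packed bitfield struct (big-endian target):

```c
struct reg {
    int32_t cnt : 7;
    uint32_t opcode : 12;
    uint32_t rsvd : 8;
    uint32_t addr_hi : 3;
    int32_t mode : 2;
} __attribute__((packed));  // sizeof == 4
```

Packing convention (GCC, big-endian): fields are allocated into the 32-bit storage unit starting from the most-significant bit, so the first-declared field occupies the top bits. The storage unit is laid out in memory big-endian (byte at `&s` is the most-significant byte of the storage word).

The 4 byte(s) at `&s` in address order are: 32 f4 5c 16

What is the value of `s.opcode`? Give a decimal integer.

1954

[0]=0x32 [1]=0xf4 [2]=0x5c [3]=0x16 (big-endian) → word 0x32f45c16
cnt [25+:7] = (word>>25) & 0x7f = 25
opcode [13+:12] = (word>>13) & 0xfff = 1954  ←
rsvd [5+:8] = (word>>5) & 0xff = 224
addr_hi [2+:3] = (word>>2) & 0x7 = 5
mode [0+:2] = (word>>0) & 0x3 = 2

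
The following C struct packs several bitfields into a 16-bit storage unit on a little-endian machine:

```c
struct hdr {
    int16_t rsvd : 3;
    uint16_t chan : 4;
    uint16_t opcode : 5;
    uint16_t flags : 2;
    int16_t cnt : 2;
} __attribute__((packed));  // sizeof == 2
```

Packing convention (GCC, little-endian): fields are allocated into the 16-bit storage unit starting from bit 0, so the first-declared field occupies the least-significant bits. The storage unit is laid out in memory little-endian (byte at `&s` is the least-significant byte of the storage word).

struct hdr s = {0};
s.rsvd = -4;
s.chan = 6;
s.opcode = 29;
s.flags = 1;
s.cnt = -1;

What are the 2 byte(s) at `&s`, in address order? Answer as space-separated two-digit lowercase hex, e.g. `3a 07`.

b4 de

rsvd (3b) val=-4 bits=0x4 at bit 0: 0x0004
chan (4b) val=6 bits=0x6 at bit 3: 0x0034
opcode (5b) val=29 bits=0x1d at bit 7: 0x0eb4
flags (2b) val=1 bits=0x1 at bit 12: 0x1eb4
cnt (2b) val=-1 bits=0x3 at bit 14: 0xdeb4
word = 0xdeb4 → little-endian bytes:
  [0]=0xb4  [1]=0xde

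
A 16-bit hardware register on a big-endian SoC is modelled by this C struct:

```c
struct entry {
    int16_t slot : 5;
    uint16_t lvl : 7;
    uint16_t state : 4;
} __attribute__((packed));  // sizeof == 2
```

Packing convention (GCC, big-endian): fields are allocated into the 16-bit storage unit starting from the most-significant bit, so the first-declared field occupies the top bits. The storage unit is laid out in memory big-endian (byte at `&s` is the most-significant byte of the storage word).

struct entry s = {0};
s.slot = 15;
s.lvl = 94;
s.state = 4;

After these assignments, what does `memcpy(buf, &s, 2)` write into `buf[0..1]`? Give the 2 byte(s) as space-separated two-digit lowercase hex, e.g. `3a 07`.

7d e4

[11+:5] slot=15 & 0x1f = 0xf; word=0x7800
[4+:7] lvl=94 & 0x7f = 0x5e; word=0x7de0
[0+:4] state=4 & 0xf = 0x4; word=0x7de4
word = 0x7de4 → big-endian bytes:
  [0]=0x7d  [1]=0xe4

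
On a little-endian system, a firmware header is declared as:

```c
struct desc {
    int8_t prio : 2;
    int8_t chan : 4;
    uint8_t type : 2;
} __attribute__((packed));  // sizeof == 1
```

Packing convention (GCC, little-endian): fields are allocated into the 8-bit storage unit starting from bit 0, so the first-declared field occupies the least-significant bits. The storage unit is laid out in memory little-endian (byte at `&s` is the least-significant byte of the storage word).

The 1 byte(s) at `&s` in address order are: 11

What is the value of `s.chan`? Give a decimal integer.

[0]=0x11 (little-endian) → word 0x11
prio:2 @ bit 0 → (0x11>>0)&0x3 = 0x1
chan:4 @ bit 2 → (0x11>>2)&0xf = 0x4  ←
type:2 @ bit 6 → (0x11>>6)&0x3 = 0x0
chan signed 4b, MSB=0: value = 4

4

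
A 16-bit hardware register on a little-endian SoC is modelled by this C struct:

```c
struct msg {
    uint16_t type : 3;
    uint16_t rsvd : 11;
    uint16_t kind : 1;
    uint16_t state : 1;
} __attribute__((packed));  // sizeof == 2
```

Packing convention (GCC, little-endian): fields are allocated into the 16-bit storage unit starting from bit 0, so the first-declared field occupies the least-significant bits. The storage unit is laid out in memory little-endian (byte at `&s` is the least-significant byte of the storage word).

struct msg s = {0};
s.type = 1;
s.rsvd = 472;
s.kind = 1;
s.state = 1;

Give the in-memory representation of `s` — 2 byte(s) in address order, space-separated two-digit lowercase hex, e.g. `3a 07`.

type:3 = 1 → 0x1 << 0 → word 0x0001
rsvd:11 = 472 → 0x1d8 << 3 → word 0x0ec1
kind:1 = 1 → 0x1 << 14 → word 0x4ec1
state:1 = 1 → 0x1 << 15 → word 0xcec1
word = 0xcec1 → little-endian bytes:
  [0]=0xc1  [1]=0xce

c1 ce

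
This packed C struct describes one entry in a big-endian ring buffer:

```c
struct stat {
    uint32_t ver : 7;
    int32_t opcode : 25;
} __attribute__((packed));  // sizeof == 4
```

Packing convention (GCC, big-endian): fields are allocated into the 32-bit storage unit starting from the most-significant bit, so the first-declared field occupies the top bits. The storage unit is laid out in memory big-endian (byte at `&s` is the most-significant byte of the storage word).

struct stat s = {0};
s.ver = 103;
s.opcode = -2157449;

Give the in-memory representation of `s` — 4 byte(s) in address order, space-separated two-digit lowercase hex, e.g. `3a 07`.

cf df 14 77

ver (7b) val=103 bits=0x67 at bit 25: 0xce000000
opcode (25b) val=-2157449 bits=0x1df1477 at bit 0: 0xcfdf1477
word = 0xcfdf1477 → big-endian bytes:
  [0]=0xcf  [1]=0xdf  [2]=0x14  [3]=0x77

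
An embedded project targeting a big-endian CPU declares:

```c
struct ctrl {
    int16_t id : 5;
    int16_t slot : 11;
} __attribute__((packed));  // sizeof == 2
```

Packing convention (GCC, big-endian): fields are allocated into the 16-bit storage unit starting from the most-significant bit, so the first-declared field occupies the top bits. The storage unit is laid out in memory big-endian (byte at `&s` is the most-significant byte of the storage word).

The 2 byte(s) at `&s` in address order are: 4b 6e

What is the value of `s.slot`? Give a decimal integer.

878

[0]=0x4b [1]=0x6e (big-endian) → word 0x4b6e
id:5 @ bit 11 → (0x4b6e>>11)&0x1f = 0x9
slot:11 @ bit 0 → (0x4b6e>>0)&0x7ff = 0x36e  ←
slot signed 11b, MSB=0: value = 878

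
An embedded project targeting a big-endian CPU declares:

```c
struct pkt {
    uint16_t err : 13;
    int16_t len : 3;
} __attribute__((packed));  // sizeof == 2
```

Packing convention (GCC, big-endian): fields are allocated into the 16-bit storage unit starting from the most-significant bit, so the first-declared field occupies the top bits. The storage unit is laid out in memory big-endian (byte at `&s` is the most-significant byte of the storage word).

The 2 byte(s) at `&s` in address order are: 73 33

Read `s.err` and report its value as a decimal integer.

[0]=0x73 [1]=0x33 (big-endian) → word 0x7333
err [3+:13] = (word>>3) & 0x1fff = 3686  ←
len [0+:3] = (word>>0) & 0x7 = 3

3686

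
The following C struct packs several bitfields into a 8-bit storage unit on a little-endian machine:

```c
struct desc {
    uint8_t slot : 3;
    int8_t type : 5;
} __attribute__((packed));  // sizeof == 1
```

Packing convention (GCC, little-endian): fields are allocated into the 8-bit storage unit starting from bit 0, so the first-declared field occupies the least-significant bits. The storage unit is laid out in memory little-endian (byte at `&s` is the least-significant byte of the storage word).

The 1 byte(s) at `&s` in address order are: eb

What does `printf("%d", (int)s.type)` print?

[0]=0xeb (little-endian) → word 0xeb
slot [0+:3] = (word>>0) & 0x7 = 3
type [3+:5] = (word>>3) & 0x1f = 29  ←
type signed 5b, MSB=1: 29 - 32 = -3

-3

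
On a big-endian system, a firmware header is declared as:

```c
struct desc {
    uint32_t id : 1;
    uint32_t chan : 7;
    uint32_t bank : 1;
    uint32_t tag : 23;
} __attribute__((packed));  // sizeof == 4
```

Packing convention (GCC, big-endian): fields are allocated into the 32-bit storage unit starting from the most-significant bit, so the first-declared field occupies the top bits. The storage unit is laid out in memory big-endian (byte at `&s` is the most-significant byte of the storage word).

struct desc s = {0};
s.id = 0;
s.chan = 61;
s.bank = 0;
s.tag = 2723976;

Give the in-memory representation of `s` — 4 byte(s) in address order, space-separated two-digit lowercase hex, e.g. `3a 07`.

3d 29 90 88

id:1 = 0 → 0x0 << 31 → word 0x00000000
chan:7 = 61 → 0x3d << 24 → word 0x3d000000
bank:1 = 0 → 0x0 << 23 → word 0x3d000000
tag:23 = 2723976 → 0x299088 << 0 → word 0x3d299088
word = 0x3d299088 → big-endian bytes:
  [0]=0x3d  [1]=0x29  [2]=0x90  [3]=0x88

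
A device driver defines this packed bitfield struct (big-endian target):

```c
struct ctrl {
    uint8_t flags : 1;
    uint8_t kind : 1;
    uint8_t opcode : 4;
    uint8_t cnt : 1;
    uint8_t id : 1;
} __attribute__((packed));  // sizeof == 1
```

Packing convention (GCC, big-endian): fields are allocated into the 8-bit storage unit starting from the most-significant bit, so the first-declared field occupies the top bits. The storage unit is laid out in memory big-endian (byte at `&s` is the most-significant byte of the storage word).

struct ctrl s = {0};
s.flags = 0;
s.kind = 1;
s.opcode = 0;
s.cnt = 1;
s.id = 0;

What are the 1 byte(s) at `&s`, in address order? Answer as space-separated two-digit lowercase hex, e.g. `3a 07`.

flags (1b) val=0 bits=0x0 at bit 7: 0x00
kind (1b) val=1 bits=0x1 at bit 6: 0x40
opcode (4b) val=0 bits=0x0 at bit 2: 0x40
cnt (1b) val=1 bits=0x1 at bit 1: 0x42
id (1b) val=0 bits=0x0 at bit 0: 0x42
word = 0x42 → big-endian bytes:
  [0]=0x42

42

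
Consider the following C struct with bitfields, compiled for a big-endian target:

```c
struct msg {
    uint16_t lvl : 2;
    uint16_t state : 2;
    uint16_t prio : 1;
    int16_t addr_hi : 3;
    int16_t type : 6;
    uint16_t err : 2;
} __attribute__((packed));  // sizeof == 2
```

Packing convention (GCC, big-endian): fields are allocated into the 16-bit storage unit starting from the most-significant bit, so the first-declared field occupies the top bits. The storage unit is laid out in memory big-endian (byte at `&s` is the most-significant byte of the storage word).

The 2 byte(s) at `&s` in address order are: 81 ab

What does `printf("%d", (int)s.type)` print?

-22

[0]=0x81 [1]=0xab (big-endian) → word 0x81ab
lvl:2 @ bit 14 → (0x81ab>>14)&0x3 = 0x2
state:2 @ bit 12 → (0x81ab>>12)&0x3 = 0x0
prio:1 @ bit 11 → (0x81ab>>11)&0x1 = 0x0
addr_hi:3 @ bit 8 → (0x81ab>>8)&0x7 = 0x1
type:6 @ bit 2 → (0x81ab>>2)&0x3f = 0x2a  ←
err:2 @ bit 0 → (0x81ab>>0)&0x3 = 0x3
type signed 6b, MSB=1: 42 - 64 = -22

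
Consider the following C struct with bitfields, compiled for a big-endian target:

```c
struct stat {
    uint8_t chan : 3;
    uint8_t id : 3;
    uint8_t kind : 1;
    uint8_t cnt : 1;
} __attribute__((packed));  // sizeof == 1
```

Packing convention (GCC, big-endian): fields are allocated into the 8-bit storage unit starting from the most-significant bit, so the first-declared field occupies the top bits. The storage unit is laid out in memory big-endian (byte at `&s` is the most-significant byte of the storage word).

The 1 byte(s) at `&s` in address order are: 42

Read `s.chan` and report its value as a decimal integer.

[0]=0x42 (big-endian) → word 0x42
chan [5+:3] = (word>>5) & 0x7 = 2  ←
id [2+:3] = (word>>2) & 0x7 = 0
kind [1+:1] = (word>>1) & 0x1 = 1
cnt [0+:1] = (word>>0) & 0x1 = 0

2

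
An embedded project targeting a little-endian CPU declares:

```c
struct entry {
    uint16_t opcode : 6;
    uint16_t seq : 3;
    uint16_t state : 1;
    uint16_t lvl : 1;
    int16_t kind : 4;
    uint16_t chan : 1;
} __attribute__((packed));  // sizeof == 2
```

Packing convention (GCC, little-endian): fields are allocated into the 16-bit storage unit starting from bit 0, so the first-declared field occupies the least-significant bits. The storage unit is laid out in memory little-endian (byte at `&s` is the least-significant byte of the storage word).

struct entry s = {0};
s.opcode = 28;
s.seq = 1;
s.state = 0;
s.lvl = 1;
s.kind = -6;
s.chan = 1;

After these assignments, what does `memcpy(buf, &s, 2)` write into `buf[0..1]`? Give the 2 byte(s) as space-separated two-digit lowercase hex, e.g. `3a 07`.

5c d4

opcode (6b) val=28 bits=0x1c at bit 0: 0x001c
seq (3b) val=1 bits=0x1 at bit 6: 0x005c
state (1b) val=0 bits=0x0 at bit 9: 0x005c
lvl (1b) val=1 bits=0x1 at bit 10: 0x045c
kind (4b) val=-6 bits=0xa at bit 11: 0x545c
chan (1b) val=1 bits=0x1 at bit 15: 0xd45c
word = 0xd45c → little-endian bytes:
  [0]=0x5c  [1]=0xd4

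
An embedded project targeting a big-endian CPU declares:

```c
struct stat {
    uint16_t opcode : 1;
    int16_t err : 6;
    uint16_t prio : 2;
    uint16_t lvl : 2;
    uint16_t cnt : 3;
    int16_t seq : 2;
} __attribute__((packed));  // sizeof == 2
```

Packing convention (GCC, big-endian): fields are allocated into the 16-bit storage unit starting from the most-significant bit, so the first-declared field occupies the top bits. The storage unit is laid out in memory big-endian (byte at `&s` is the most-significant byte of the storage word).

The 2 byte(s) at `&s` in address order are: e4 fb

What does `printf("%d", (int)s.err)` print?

-14

[0]=0xe4 [1]=0xfb (big-endian) → word 0xe4fb
opcode [15+:1] = (word>>15) & 0x1 = 1
err [9+:6] = (word>>9) & 0x3f = 50  ←
prio [7+:2] = (word>>7) & 0x3 = 1
lvl [5+:2] = (word>>5) & 0x3 = 3
cnt [2+:3] = (word>>2) & 0x7 = 6
seq [0+:2] = (word>>0) & 0x3 = 3
err signed 6b, MSB=1: 50 - 64 = -14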